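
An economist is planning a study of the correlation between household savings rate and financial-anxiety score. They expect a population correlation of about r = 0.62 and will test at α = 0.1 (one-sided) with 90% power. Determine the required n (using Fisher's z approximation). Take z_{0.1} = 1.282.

Fisher's z: C = ½·ln((1+r)/(1−r)) = ½·ln(4.2632) = 0.7250.
n = ((z_{α} + z_β)/C)² + 3.
(1.282 + 1.282) / 0.7250 = 2.564 / 0.7250 = 3.537.
n = 3.537² + 3 = 12.51 + 3 = 15.5.
Round up.

n = 16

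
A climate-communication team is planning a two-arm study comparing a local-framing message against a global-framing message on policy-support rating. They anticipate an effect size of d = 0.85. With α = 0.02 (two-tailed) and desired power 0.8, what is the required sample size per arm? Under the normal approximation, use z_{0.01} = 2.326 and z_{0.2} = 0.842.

For two independent groups with equal n: n = 2·((z_{α/2} + z_β) / d)².
z_{α/2} + z_β = 2.326 + 0.842 = 3.168.
n = 2 × (3.168 / 0.85)² = 2 × 3.727² = 2 × 13.89 = 27.8.
Round up to the next whole participant.

n = 28 per group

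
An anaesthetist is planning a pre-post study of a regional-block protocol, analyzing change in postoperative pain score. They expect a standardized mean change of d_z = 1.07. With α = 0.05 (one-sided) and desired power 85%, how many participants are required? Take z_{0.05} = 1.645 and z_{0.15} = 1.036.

n = 7 pairs

For a paired (one-sample on differences) test: n = ((z_{α} + z_β) / d)².
z_{α} + z_β = 1.645 + 1.036 = 2.681.
n = (2.681 / 1.07)² = 2.506² = 6.28.
Round up.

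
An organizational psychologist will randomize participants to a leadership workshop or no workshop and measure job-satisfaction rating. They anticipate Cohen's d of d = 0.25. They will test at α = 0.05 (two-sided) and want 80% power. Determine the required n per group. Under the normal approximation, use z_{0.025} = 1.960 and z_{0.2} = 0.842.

For two independent groups with equal n: n = 2·((z_{α/2} + z_β) / d)².
z_{α/2} + z_β = 1.960 + 0.842 = 2.802.
n = 2 × (2.802 / 0.25)² = 2 × 11.208² = 2 × 125.62 = 251.2.
Round up to the next whole participant.

n = 252 per group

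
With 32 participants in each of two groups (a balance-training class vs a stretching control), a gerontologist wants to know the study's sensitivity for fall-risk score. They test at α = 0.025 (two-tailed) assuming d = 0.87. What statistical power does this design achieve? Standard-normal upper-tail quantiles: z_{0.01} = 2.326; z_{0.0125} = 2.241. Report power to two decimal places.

power ≈ 0.89

For two equal groups, power = Φ(d·√(n/2) − z_{α/2}).
d·√(n/2) = 0.87 × √(32/2) = 0.87 × 4.000 = 3.480.
z_β = 3.480 − 2.241 = 1.239.
Power = Φ(1.239) = 0.892.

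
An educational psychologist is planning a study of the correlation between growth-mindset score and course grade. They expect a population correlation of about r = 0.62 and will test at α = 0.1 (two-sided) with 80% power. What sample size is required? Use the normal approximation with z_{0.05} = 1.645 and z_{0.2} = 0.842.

Fisher's z: C = ½·ln((1+r)/(1−r)) = ½·ln(4.2632) = 0.7250.
n = ((z_{α/2} + z_β)/C)² + 3.
(1.645 + 0.842) / 0.7250 = 2.487 / 0.7250 = 3.430.
n = 3.430² + 3 = 11.77 + 3 = 14.8.
Round up.

n = 15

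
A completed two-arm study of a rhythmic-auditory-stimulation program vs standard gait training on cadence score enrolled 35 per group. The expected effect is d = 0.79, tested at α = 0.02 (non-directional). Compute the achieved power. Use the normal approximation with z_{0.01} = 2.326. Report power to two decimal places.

For two equal groups, power = Φ(d·√(n/2) − z_{α/2}).
d·√(n/2) = 0.79 × √(35/2) = 0.79 × 4.183 = 3.305.
z_β = 3.305 − 2.326 = 0.979.
Power = Φ(0.979) = 0.836.

power ≈ 0.84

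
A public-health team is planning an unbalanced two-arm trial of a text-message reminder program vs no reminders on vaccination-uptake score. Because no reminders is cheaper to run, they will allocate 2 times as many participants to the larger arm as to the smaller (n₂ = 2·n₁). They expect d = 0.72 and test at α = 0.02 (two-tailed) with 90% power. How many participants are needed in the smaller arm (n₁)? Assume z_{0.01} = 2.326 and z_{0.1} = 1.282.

With allocation ratio k = n₂/n₁ = 2, Var(x̄₁−x̄₂) = σ²(1/n₁ + 1/(k·n₁)) = σ²·(k+1)/(k·n₁).
So n₁ = (1 + 1/k)·((z_{α/2} + z_β)/d)² = 1.500 × (3.608/0.72)².
n₁ = 1.500 × 25.11 = 37.7.
Round up: n₁ = 38, giving n₂ = 2 × 38 = 76.

n₁ = 38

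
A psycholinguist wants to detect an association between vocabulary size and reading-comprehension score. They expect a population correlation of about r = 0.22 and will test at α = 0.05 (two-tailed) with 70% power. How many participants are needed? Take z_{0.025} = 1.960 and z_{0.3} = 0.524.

n = 127

Fisher's z: C = ½·ln((1+r)/(1−r)) = ½·ln(1.5641) = 0.2237.
n = ((z_{α/2} + z_β)/C)² + 3.
(1.960 + 0.524) / 0.2237 = 2.484 / 0.2237 = 11.104.
n = 11.104² + 3 = 123.30 + 3 = 126.3.
Round up.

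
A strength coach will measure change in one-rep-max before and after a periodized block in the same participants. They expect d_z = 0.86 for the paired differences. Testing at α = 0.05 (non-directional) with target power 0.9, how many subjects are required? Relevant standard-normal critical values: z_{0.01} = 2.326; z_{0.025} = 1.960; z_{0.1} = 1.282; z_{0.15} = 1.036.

For a paired (one-sample on differences) test: n = ((z_{α/2} + z_β) / d)².
z_{α/2} + z_β = 1.960 + 1.282 = 3.242.
n = (3.242 / 0.86)² = 3.770² = 14.21.
Round up.

n = 15 pairs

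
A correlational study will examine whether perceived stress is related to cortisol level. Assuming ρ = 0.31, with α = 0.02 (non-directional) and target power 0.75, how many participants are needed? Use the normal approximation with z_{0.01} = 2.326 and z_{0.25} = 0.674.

n = 91

Fisher's z: C = ½·ln((1+r)/(1−r)) = ½·ln(1.8986) = 0.3205.
n = ((z_{α/2} + z_β)/C)² + 3.
(2.326 + 0.674) / 0.3205 = 3.000 / 0.3205 = 9.360.
n = 9.360² + 3 = 87.62 + 3 = 90.6.
Round up.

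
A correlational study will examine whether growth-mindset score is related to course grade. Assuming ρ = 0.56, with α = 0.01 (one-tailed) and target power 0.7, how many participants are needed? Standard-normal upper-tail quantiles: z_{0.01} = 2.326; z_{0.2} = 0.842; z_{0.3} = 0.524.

Fisher's z: C = ½·ln((1+r)/(1−r)) = ½·ln(3.5455) = 0.6328.
n = ((z_{α} + z_β)/C)² + 3.
(2.326 + 0.524) / 0.6328 = 2.850 / 0.6328 = 4.504.
n = 4.504² + 3 = 20.28 + 3 = 23.3.
Round up.

n = 24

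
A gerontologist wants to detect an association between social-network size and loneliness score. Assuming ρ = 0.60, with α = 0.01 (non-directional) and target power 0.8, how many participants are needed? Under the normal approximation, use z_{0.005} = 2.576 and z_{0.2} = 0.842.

n = 28

Fisher's z: C = ½·ln((1+r)/(1−r)) = ½·ln(4.0000) = 0.6931.
n = ((z_{α/2} + z_β)/C)² + 3.
(2.576 + 0.842) / 0.6931 = 3.418 / 0.6931 = 4.931.
n = 4.931² + 3 = 24.32 + 3 = 27.3.
Round up.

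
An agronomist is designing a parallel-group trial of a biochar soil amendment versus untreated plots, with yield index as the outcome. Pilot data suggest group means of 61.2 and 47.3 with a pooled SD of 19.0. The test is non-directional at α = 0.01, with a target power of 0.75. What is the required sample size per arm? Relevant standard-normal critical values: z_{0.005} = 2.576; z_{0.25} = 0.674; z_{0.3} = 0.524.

Cohen's d = |M₁ − M₂| / SD_pooled = |61.2 − 47.3| / 19.0 = 13.9 / 19.0 = 0.732.
For two independent groups with equal n: n = 2·((z_{α/2} + z_β) / d)².
z_{α/2} + z_β = 2.576 + 0.674 = 3.250.
n = 2 × (3.250 / 0.732)² = 2 × 4.440² = 2 × 19.71 = 39.4.
Round up to the next whole participant.

n = 40 per group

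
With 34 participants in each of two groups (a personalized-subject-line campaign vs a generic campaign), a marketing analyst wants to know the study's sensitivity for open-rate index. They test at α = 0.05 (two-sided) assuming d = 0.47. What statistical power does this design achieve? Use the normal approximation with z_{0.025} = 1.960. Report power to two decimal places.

power ≈ 0.49

For two equal groups, power = Φ(d·√(n/2) − z_{α/2}).
d·√(n/2) = 0.47 × √(34/2) = 0.47 × 4.123 = 1.938.
z_β = 1.938 − 1.960 = -0.022.
Power = Φ(-0.022) = 0.491.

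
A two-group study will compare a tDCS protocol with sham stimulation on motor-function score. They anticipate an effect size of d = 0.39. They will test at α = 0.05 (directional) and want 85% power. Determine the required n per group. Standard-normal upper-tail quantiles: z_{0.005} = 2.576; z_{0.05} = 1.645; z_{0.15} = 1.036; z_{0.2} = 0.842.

For two independent groups with equal n: n = 2·((z_{α} + z_β) / d)².
z_{α} + z_β = 1.645 + 1.036 = 2.681.
n = 2 × (2.681 / 0.39)² = 2 × 6.874² = 2 × 47.26 = 94.5.
Round up to the next whole participant.

n = 95 per group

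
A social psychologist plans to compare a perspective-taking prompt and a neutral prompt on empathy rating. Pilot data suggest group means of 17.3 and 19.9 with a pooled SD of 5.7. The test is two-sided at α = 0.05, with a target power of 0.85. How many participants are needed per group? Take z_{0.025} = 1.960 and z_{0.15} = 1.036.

Cohen's d = |M₁ − M₂| / SD_pooled = |17.3 − 19.9| / 5.7 = 2.6 / 5.7 = 0.456.
For two independent groups with equal n: n = 2·((z_{α/2} + z_β) / d)².
z_{α/2} + z_β = 1.960 + 1.036 = 2.996.
n = 2 × (2.996 / 0.456)² = 2 × 6.570² = 2 × 43.17 = 86.3.
Round up to the next whole participant.

n = 87 per group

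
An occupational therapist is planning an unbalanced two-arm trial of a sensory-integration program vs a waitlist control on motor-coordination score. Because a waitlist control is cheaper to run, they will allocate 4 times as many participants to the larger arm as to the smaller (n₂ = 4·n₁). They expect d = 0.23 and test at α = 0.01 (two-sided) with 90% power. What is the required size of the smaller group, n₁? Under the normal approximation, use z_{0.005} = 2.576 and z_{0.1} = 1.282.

n₁ = 352

With allocation ratio k = n₂/n₁ = 4, Var(x̄₁−x̄₂) = σ²(1/n₁ + 1/(k·n₁)) = σ²·(k+1)/(k·n₁).
So n₁ = (1 + 1/k)·((z_{α/2} + z_β)/d)² = 1.250 × (3.858/0.23)².
n₁ = 1.250 × 281.36 = 351.7.
Round up: n₁ = 352, giving n₂ = 4 × 352 = 1408.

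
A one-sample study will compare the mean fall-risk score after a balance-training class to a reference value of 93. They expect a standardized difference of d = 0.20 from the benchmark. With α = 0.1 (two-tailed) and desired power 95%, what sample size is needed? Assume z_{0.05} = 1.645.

n = 271

For a one-sample test: n = ((z_{α/2} + z_β) / d)².
z_{α/2} + z_β = 1.645 + 1.645 = 3.290.
n = (3.290 / 0.20)² = 16.450² = 270.60.
Round up.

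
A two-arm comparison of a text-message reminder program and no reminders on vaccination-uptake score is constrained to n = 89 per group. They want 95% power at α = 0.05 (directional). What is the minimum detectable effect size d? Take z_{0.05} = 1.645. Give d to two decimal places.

For two independent groups of n = 89 each: d_min = (z_{α} + z_β)·√(2/n).
z-sum = 1.645 + 1.645 = 3.290.
d_min = 3.290 × √(2/89) = 3.290 × 0.1499 = 0.493.

d_min ≈ 0.49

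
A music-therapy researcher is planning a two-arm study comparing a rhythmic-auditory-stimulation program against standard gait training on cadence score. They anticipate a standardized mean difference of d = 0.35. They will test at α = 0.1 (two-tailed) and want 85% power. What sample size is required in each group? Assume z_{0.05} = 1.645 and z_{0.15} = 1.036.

For two independent groups with equal n: n = 2·((z_{α/2} + z_β) / d)².
z_{α/2} + z_β = 1.645 + 1.036 = 2.681.
n = 2 × (2.681 / 0.35)² = 2 × 7.660² = 2 × 58.68 = 117.4.
Round up to the next whole participant.

n = 118 per group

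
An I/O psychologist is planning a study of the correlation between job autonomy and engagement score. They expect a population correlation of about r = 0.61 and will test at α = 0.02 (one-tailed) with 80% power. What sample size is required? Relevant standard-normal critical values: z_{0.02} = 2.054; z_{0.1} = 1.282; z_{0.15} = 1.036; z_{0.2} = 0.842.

n = 20

Fisher's z: C = ½·ln((1+r)/(1−r)) = ½·ln(4.1282) = 0.7089.
n = ((z_{α} + z_β)/C)² + 3.
(2.054 + 0.842) / 0.7089 = 2.896 / 0.7089 = 4.085.
n = 4.085² + 3 = 16.69 + 3 = 19.7.
Round up.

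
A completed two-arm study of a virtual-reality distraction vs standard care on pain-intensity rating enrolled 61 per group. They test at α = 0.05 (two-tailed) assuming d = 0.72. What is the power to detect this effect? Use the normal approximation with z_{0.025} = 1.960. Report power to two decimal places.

For two equal groups, power = Φ(d·√(n/2) − z_{α/2}).
d·√(n/2) = 0.72 × √(61/2) = 0.72 × 5.523 = 3.976.
z_β = 3.976 − 1.960 = 2.016.
Power = Φ(2.016) = 0.978.

power ≈ 0.98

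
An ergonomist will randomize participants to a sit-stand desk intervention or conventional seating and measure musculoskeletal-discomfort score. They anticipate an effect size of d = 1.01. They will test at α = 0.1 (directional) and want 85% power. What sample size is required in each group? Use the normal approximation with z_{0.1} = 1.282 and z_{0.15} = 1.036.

n = 11 per group

For two independent groups with equal n: n = 2·((z_{α} + z_β) / d)².
z_{α} + z_β = 1.282 + 1.036 = 2.318.
n = 2 × (2.318 / 1.01)² = 2 × 2.295² = 2 × 5.27 = 10.5.
Round up to the next whole participant.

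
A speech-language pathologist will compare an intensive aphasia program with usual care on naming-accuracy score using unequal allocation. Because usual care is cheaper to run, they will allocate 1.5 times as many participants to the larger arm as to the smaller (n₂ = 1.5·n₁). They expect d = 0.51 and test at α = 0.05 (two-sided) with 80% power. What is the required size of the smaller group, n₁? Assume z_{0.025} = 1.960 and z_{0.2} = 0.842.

With allocation ratio k = n₂/n₁ = 1.5, Var(x̄₁−x̄₂) = σ²(1/n₁ + 1/(k·n₁)) = σ²·(k+1)/(k·n₁).
So n₁ = (1 + 1/k)·((z_{α/2} + z_β)/d)² = 1.667 × (2.802/0.51)².
n₁ = 1.667 × 30.19 = 50.3.
Round up: n₁ = 51, giving n₂ = ⌈1.5 × 51⌉ = ⌈76.5⌉ = 77.

n₁ = 51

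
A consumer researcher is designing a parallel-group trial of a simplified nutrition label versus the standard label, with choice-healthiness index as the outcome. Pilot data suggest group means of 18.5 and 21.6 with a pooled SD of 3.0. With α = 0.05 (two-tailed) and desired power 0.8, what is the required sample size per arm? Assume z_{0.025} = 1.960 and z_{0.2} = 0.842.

Cohen's d = |M₁ − M₂| / SD_pooled = |18.5 − 21.6| / 3.0 = 3.1 / 3.0 = 1.033.
For two independent groups with equal n: n = 2·((z_{α/2} + z_β) / d)².
z_{α/2} + z_β = 1.960 + 0.842 = 2.802.
n = 2 × (2.802 / 1.033)² = 2 × 2.712² = 2 × 7.36 = 14.7.
Round up to the next whole participant.

n = 15 per group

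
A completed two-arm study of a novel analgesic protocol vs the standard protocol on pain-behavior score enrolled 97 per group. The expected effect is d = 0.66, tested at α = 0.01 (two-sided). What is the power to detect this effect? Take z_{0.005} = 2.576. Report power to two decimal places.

power ≈ 0.98

For two equal groups, power = Φ(d·√(n/2) − z_{α/2}).
d·√(n/2) = 0.66 × √(97/2) = 0.66 × 6.964 = 4.596.
z_β = 4.596 − 2.576 = 2.020.
Power = Φ(2.020) = 0.978.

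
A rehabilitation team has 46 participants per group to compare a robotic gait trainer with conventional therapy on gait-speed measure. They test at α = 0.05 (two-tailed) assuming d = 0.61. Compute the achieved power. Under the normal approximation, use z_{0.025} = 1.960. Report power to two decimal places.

For two equal groups, power = Φ(d·√(n/2) − z_{α/2}).
d·√(n/2) = 0.61 × √(46/2) = 0.61 × 4.796 = 2.925.
z_β = 2.925 − 1.960 = 0.965.
Power = Φ(0.965) = 0.833.

power ≈ 0.83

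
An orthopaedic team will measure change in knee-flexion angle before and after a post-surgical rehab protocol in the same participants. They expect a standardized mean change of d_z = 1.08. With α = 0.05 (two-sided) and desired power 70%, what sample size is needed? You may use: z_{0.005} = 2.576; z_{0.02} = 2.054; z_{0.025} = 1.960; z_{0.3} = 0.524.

For a paired (one-sample on differences) test: n = ((z_{α/2} + z_β) / d)².
z_{α/2} + z_β = 1.960 + 0.524 = 2.484.
n = (2.484 / 1.08)² = 2.300² = 5.29.
Round up.

n = 6 pairs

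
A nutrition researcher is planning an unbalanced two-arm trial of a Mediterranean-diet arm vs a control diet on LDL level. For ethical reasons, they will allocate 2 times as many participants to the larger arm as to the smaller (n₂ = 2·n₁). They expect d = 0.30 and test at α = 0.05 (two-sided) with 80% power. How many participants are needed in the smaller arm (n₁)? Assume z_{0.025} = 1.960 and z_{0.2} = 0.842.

n₁ = 131

With allocation ratio k = n₂/n₁ = 2, Var(x̄₁−x̄₂) = σ²(1/n₁ + 1/(k·n₁)) = σ²·(k+1)/(k·n₁).
So n₁ = (1 + 1/k)·((z_{α/2} + z_β)/d)² = 1.500 × (2.802/0.30)².
n₁ = 1.500 × 87.24 = 130.9.
Round up: n₁ = 131, giving n₂ = 2 × 131 = 262.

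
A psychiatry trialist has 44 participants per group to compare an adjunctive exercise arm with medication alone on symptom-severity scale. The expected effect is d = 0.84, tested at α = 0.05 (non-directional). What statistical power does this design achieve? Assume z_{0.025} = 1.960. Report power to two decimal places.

For two equal groups, power = Φ(d·√(n/2) − z_{α/2}).
d·√(n/2) = 0.84 × √(44/2) = 0.84 × 4.690 = 3.940.
z_β = 3.940 − 1.960 = 1.980.
Power = Φ(1.980) = 0.976.

power ≈ 0.98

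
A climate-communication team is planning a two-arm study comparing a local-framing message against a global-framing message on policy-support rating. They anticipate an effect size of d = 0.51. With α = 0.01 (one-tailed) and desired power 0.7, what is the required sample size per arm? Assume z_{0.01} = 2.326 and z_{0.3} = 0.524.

n = 63 per group

For two independent groups with equal n: n = 2·((z_{α} + z_β) / d)².
z_{α} + z_β = 2.326 + 0.524 = 2.850.
n = 2 × (2.850 / 0.51)² = 2 × 5.588² = 2 × 31.23 = 62.5.
Round up to the next whole participant.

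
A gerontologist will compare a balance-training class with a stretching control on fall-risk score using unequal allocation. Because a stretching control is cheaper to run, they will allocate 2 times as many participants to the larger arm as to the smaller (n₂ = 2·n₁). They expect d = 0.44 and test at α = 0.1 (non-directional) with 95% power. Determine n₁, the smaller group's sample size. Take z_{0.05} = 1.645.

With allocation ratio k = n₂/n₁ = 2, Var(x̄₁−x̄₂) = σ²(1/n₁ + 1/(k·n₁)) = σ²·(k+1)/(k·n₁).
So n₁ = (1 + 1/k)·((z_{α/2} + z_β)/d)² = 1.500 × (3.290/0.44)².
n₁ = 1.500 × 55.91 = 83.9.
Round up: n₁ = 84, giving n₂ = 2 × 84 = 168.

n₁ = 84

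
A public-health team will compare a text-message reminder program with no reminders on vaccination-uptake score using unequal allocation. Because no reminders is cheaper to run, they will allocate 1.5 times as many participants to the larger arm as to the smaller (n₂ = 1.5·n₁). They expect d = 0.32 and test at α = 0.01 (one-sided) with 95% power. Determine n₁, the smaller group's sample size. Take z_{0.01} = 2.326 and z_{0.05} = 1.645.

n₁ = 257

With allocation ratio k = n₂/n₁ = 1.5, Var(x̄₁−x̄₂) = σ²(1/n₁ + 1/(k·n₁)) = σ²·(k+1)/(k·n₁).
So n₁ = (1 + 1/k)·((z_{α} + z_β)/d)² = 1.667 × (3.971/0.32)².
n₁ = 1.667 × 153.99 = 256.7.
Round up: n₁ = 257, giving n₂ = ⌈1.5 × 257⌉ = ⌈385.5⌉ = 386.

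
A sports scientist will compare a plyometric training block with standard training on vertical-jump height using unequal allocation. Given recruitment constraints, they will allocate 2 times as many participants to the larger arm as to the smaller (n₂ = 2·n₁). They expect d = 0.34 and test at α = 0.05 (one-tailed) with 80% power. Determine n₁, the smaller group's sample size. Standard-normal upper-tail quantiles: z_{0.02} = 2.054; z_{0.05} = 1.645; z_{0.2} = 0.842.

With allocation ratio k = n₂/n₁ = 2, Var(x̄₁−x̄₂) = σ²(1/n₁ + 1/(k·n₁)) = σ²·(k+1)/(k·n₁).
So n₁ = (1 + 1/k)·((z_{α} + z_β)/d)² = 1.500 × (2.487/0.34)².
n₁ = 1.500 × 53.50 = 80.3.
Round up: n₁ = 81, giving n₂ = 2 × 81 = 162.

n₁ = 81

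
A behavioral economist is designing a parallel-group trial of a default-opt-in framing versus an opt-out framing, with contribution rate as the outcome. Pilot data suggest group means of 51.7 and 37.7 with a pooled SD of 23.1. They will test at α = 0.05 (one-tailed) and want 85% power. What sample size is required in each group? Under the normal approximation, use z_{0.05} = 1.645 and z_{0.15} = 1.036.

Cohen's d = |M₁ − M₂| / SD_pooled = |51.7 − 37.7| / 23.1 = 14.0 / 23.1 = 0.606.
For two independent groups with equal n: n = 2·((z_{α} + z_β) / d)².
z_{α} + z_β = 1.645 + 1.036 = 2.681.
n = 2 × (2.681 / 0.606)² = 2 × 4.424² = 2 × 19.57 = 39.1.
Round up to the next whole participant.

n = 40 per group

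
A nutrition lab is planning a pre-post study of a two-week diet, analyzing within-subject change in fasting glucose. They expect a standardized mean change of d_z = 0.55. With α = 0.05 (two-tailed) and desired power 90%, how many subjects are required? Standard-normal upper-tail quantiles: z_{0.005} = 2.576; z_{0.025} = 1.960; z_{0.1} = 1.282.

For a paired (one-sample on differences) test: n = ((z_{α/2} + z_β) / d)².
z_{α/2} + z_β = 1.960 + 1.282 = 3.242.
n = (3.242 / 0.55)² = 5.895² = 34.75.
Round up.

n = 35 pairs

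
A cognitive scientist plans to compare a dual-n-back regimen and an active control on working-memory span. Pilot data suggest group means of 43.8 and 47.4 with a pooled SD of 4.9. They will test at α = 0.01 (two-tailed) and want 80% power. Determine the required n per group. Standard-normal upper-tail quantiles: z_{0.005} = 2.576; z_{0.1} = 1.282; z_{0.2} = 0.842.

Cohen's d = |M₁ − M₂| / SD_pooled = |43.8 − 47.4| / 4.9 = 3.6 / 4.9 = 0.735.
For two independent groups with equal n: n = 2·((z_{α/2} + z_β) / d)².
z_{α/2} + z_β = 2.576 + 0.842 = 3.418.
n = 2 × (3.418 / 0.735)² = 2 × 4.650² = 2 × 21.63 = 43.3.
Round up to the next whole participant.

n = 44 per group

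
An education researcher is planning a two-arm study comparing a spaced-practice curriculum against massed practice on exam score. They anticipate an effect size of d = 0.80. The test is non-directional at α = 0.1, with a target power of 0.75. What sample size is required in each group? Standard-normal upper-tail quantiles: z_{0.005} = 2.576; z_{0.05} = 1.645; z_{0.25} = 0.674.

n = 17 per group

For two independent groups with equal n: n = 2·((z_{α/2} + z_β) / d)².
z_{α/2} + z_β = 1.645 + 0.674 = 2.319.
n = 2 × (2.319 / 0.80)² = 2 × 2.899² = 2 × 8.40 = 16.8.
Round up to the next whole participant.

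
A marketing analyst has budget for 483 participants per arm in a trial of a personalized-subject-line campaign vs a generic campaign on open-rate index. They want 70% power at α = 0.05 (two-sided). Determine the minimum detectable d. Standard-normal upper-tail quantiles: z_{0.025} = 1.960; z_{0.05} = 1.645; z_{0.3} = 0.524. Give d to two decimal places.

d_min ≈ 0.16

For two independent groups of n = 483 each: d_min = (z_{α/2} + z_β)·√(2/n).
z-sum = 1.960 + 0.524 = 2.484.
d_min = 2.484 × √(2/483) = 2.484 × 0.0643 = 0.160.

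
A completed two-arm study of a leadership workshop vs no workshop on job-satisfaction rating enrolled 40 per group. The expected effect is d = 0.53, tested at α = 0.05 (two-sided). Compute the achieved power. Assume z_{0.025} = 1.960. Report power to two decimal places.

For two equal groups, power = Φ(d·√(n/2) − z_{α/2}).
d·√(n/2) = 0.53 × √(40/2) = 0.53 × 4.472 = 2.370.
z_β = 2.370 − 1.960 = 0.410.
Power = Φ(0.410) = 0.659.

power ≈ 0.66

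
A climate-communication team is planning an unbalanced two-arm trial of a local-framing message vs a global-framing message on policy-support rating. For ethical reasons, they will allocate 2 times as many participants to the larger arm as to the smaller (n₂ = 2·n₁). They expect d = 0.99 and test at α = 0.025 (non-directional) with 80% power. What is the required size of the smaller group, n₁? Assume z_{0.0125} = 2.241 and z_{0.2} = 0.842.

n₁ = 15

With allocation ratio k = n₂/n₁ = 2, Var(x̄₁−x̄₂) = σ²(1/n₁ + 1/(k·n₁)) = σ²·(k+1)/(k·n₁).
So n₁ = (1 + 1/k)·((z_{α/2} + z_β)/d)² = 1.500 × (3.083/0.99)².
n₁ = 1.500 × 9.70 = 14.5.
Round up: n₁ = 15, giving n₂ = 2 × 15 = 30.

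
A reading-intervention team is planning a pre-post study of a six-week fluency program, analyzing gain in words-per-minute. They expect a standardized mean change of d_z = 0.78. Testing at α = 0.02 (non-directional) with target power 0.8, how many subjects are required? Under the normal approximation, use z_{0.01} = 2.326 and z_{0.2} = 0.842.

For a paired (one-sample on differences) test: n = ((z_{α/2} + z_β) / d)².
z_{α/2} + z_β = 2.326 + 0.842 = 3.168.
n = (3.168 / 0.78)² = 4.062² = 16.50.
Round up.

n = 17 pairs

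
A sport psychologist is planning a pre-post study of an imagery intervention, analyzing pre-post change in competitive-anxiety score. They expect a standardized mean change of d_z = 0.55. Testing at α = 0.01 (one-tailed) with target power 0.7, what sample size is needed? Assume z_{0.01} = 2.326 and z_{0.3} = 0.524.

n = 27 pairs

For a paired (one-sample on differences) test: n = ((z_{α} + z_β) / d)².
z_{α} + z_β = 2.326 + 0.524 = 2.850.
n = (2.850 / 0.55)² = 5.182² = 26.85.
Round up.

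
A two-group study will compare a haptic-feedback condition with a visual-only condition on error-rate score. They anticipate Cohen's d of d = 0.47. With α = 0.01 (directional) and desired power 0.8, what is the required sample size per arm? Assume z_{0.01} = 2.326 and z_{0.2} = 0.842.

n = 91 per group

For two independent groups with equal n: n = 2·((z_{α} + z_β) / d)².
z_{α} + z_β = 2.326 + 0.842 = 3.168.
n = 2 × (3.168 / 0.47)² = 2 × 6.740² = 2 × 45.43 = 90.9.
Round up to the next whole participant.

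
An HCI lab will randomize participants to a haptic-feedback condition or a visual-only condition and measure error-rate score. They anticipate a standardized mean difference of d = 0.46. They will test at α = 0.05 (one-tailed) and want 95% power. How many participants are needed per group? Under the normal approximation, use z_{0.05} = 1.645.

For two independent groups with equal n: n = 2·((z_{α} + z_β) / d)².
z_{α} + z_β = 1.645 + 1.645 = 3.290.
n = 2 × (3.290 / 0.46)² = 2 × 7.152² = 2 × 51.15 = 102.3.
Round up to the next whole participant.

n = 103 per group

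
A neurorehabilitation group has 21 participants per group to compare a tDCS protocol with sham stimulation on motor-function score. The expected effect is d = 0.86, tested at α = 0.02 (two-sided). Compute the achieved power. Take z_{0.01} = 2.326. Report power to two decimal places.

For two equal groups, power = Φ(d·√(n/2) − z_{α/2}).
d·√(n/2) = 0.86 × √(21/2) = 0.86 × 3.240 = 2.787.
z_β = 2.787 − 2.326 = 0.461.
Power = Φ(0.461) = 0.677.

power ≈ 0.68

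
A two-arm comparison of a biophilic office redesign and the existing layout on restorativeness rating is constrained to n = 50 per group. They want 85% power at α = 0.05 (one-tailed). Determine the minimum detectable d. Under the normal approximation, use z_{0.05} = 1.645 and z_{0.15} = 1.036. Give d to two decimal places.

d_min ≈ 0.54

For two independent groups of n = 50 each: d_min = (z_{α} + z_β)·√(2/n).
z-sum = 1.645 + 1.036 = 2.681.
d_min = 2.681 × √(2/50) = 2.681 × 0.2000 = 0.536.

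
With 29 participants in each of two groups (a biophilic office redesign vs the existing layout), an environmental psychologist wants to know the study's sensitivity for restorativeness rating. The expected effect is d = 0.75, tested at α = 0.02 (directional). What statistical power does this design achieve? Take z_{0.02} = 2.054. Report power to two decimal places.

power ≈ 0.79

For two equal groups, power = Φ(d·√(n/2) − z_{α}).
d·√(n/2) = 0.75 × √(29/2) = 0.75 × 3.808 = 2.856.
z_β = 2.856 − 2.054 = 0.802.
Power = Φ(0.802) = 0.789.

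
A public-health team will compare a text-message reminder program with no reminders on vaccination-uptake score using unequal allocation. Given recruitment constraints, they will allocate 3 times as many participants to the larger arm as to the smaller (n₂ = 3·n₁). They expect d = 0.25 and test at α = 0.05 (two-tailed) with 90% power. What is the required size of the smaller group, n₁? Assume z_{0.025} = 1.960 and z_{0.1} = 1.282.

With allocation ratio k = n₂/n₁ = 3, Var(x̄₁−x̄₂) = σ²(1/n₁ + 1/(k·n₁)) = σ²·(k+1)/(k·n₁).
So n₁ = (1 + 1/k)·((z_{α/2} + z_β)/d)² = 1.333 × (3.242/0.25)².
n₁ = 1.333 × 168.17 = 224.2.
Round up: n₁ = 225, giving n₂ = 3 × 225 = 675.

n₁ = 225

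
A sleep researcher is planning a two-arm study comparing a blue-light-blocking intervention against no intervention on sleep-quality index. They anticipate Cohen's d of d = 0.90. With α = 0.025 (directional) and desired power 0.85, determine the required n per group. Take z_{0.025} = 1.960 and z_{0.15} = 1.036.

For two independent groups with equal n: n = 2·((z_{α} + z_β) / d)².
z_{α} + z_β = 1.960 + 1.036 = 2.996.
n = 2 × (2.996 / 0.90)² = 2 × 3.329² = 2 × 11.08 = 22.2.
Round up to the next whole participant.

n = 23 per group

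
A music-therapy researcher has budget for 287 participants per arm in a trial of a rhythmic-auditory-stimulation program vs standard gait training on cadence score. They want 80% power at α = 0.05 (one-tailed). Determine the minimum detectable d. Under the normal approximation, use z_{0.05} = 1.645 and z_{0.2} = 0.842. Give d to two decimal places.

d_min ≈ 0.21

For two independent groups of n = 287 each: d_min = (z_{α} + z_β)·√(2/n).
z-sum = 1.645 + 0.842 = 2.487.
d_min = 2.487 × √(2/287) = 2.487 × 0.0835 = 0.208.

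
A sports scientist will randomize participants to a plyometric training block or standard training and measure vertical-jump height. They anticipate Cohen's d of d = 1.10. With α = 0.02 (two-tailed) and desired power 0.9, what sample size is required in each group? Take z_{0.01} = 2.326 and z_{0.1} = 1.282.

n = 22 per group

For two independent groups with equal n: n = 2·((z_{α/2} + z_β) / d)².
z_{α/2} + z_β = 2.326 + 1.282 = 3.608.
n = 2 × (3.608 / 1.10)² = 2 × 3.280² = 2 × 10.76 = 21.5.
Round up to the next whole participant.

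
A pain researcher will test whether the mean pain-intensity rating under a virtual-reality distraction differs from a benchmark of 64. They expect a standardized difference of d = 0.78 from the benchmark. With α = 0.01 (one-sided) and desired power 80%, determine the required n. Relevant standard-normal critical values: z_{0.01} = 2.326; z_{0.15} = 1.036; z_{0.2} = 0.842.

For a one-sample test: n = ((z_{α} + z_β) / d)².
z_{α} + z_β = 2.326 + 0.842 = 3.168.
n = (3.168 / 0.78)² = 4.062² = 16.50.
Round up.

n = 17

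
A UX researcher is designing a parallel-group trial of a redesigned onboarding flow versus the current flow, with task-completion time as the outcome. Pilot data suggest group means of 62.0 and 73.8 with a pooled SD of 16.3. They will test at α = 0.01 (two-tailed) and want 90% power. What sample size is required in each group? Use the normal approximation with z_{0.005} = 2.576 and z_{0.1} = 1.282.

n = 57 per group

Cohen's d = |M₁ − M₂| / SD_pooled = |62.0 − 73.8| / 16.3 = 11.8 / 16.3 = 0.724.
For two independent groups with equal n: n = 2·((z_{α/2} + z_β) / d)².
z_{α/2} + z_β = 2.576 + 1.282 = 3.858.
n = 2 × (3.858 / 0.724)² = 2 × 5.329² = 2 × 28.40 = 56.8.
Round up to the next whole participant.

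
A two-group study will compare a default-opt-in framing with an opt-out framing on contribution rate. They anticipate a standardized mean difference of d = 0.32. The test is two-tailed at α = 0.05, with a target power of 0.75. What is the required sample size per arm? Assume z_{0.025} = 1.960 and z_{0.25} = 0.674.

For two independent groups with equal n: n = 2·((z_{α/2} + z_β) / d)².
z_{α/2} + z_β = 1.960 + 0.674 = 2.634.
n = 2 × (2.634 / 0.32)² = 2 × 8.231² = 2 × 67.75 = 135.5.
Round up to the next whole participant.

n = 136 per group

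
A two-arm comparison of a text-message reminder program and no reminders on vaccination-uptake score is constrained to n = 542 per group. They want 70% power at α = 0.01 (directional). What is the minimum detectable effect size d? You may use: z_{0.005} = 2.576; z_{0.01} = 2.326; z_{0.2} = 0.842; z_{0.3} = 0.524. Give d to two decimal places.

For two independent groups of n = 542 each: d_min = (z_{α} + z_β)·√(2/n).
z-sum = 2.326 + 0.524 = 2.850.
d_min = 2.850 × √(2/542) = 2.850 × 0.0607 = 0.173.

d_min ≈ 0.17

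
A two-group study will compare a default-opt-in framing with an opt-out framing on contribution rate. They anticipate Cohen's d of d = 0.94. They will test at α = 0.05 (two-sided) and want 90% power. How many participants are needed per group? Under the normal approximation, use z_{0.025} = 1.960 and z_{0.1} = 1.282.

n = 24 per group

For two independent groups with equal n: n = 2·((z_{α/2} + z_β) / d)².
z_{α/2} + z_β = 1.960 + 1.282 = 3.242.
n = 2 × (3.242 / 0.94)² = 2 × 3.449² = 2 × 11.90 = 23.8.
Round up to the next whole participant.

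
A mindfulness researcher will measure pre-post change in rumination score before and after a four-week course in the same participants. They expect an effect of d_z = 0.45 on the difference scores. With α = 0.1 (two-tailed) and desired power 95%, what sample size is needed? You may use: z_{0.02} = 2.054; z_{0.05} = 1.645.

n = 54 pairs

For a paired (one-sample on differences) test: n = ((z_{α/2} + z_β) / d)².
z_{α/2} + z_β = 1.645 + 1.645 = 3.290.
n = (3.290 / 0.45)² = 7.311² = 53.45.
Round up.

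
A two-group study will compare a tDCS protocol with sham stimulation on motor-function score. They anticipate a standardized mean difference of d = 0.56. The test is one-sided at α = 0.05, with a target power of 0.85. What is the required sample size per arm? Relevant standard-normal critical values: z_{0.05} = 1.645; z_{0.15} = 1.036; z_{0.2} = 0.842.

For two independent groups with equal n: n = 2·((z_{α} + z_β) / d)².
z_{α} + z_β = 1.645 + 1.036 = 2.681.
n = 2 × (2.681 / 0.56)² = 2 × 4.787² = 2 × 22.92 = 45.8.
Round up to the next whole participant.

n = 46 per group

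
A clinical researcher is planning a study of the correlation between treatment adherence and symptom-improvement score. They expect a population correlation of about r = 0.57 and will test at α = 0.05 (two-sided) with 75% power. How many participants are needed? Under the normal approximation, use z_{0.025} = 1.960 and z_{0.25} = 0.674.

n = 20

Fisher's z: C = ½·ln((1+r)/(1−r)) = ½·ln(3.6512) = 0.6475.
n = ((z_{α/2} + z_β)/C)² + 3.
(1.960 + 0.674) / 0.6475 = 2.634 / 0.6475 = 4.068.
n = 4.068² + 3 = 16.55 + 3 = 19.5.
Round up.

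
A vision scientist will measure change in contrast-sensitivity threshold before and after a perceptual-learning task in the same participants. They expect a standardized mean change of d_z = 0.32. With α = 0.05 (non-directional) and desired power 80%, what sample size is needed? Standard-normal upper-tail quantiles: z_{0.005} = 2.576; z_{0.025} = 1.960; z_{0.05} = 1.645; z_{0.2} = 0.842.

n = 77 pairs

For a paired (one-sample on differences) test: n = ((z_{α/2} + z_β) / d)².
z_{α/2} + z_β = 1.960 + 0.842 = 2.802.
n = (2.802 / 0.32)² = 8.756² = 76.67.
Round up.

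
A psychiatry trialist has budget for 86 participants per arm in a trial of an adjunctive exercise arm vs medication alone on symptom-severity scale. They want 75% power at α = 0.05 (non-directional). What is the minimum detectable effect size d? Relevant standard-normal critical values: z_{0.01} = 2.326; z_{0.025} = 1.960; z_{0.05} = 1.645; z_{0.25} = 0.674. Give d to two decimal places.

d_min ≈ 0.40

For two independent groups of n = 86 each: d_min = (z_{α/2} + z_β)·√(2/n).
z-sum = 1.960 + 0.674 = 2.634.
d_min = 2.634 × √(2/86) = 2.634 × 0.1525 = 0.402.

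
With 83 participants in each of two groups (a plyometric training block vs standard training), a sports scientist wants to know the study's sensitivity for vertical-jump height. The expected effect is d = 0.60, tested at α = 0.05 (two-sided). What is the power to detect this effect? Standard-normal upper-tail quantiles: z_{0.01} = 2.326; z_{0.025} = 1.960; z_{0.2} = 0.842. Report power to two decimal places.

For two equal groups, power = Φ(d·√(n/2) − z_{α/2}).
d·√(n/2) = 0.60 × √(83/2) = 0.60 × 6.442 = 3.865.
z_β = 3.865 − 1.960 = 1.905.
Power = Φ(1.905) = 0.972.

power ≈ 0.97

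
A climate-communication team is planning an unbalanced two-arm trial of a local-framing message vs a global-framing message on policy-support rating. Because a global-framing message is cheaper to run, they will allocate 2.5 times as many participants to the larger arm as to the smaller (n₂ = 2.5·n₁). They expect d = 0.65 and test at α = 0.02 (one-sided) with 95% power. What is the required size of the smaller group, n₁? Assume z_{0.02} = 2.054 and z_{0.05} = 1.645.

n₁ = 46

With allocation ratio k = n₂/n₁ = 2.5, Var(x̄₁−x̄₂) = σ²(1/n₁ + 1/(k·n₁)) = σ²·(k+1)/(k·n₁).
So n₁ = (1 + 1/k)·((z_{α} + z_β)/d)² = 1.400 × (3.699/0.65)².
n₁ = 1.400 × 32.38 = 45.3.
Round up: n₁ = 46, giving n₂ = 2.5 × 46 = 115.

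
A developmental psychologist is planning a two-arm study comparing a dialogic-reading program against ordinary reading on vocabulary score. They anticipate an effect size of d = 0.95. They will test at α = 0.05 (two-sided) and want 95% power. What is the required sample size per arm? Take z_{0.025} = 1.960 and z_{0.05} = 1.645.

n = 29 per group

For two independent groups with equal n: n = 2·((z_{α/2} + z_β) / d)².
z_{α/2} + z_β = 1.960 + 1.645 = 3.605.
n = 2 × (3.605 / 0.95)² = 2 × 3.795² = 2 × 14.40 = 28.8.
Round up to the next whole participant.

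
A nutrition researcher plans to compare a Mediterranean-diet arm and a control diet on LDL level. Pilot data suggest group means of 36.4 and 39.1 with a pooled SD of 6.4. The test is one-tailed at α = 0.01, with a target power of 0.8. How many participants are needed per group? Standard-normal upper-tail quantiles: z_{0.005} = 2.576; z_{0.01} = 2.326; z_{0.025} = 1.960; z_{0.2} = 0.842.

Cohen's d = |M₁ − M₂| / SD_pooled = |36.4 − 39.1| / 6.4 = 2.7 / 6.4 = 0.422.
For two independent groups with equal n: n = 2·((z_{α} + z_β) / d)².
z_{α} + z_β = 2.326 + 0.842 = 3.168.
n = 2 × (3.168 / 0.422)² = 2 × 7.507² = 2 × 56.36 = 112.7.
Round up to the next whole participant.

n = 113 per group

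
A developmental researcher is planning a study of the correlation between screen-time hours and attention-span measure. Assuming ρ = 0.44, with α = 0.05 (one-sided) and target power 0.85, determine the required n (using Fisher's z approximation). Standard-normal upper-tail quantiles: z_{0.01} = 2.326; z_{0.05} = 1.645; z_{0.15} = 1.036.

n = 36

Fisher's z: C = ½·ln((1+r)/(1−r)) = ½·ln(2.5714) = 0.4722.
n = ((z_{α} + z_β)/C)² + 3.
(1.645 + 1.036) / 0.4722 = 2.681 / 0.4722 = 5.678.
n = 5.678² + 3 = 32.24 + 3 = 35.2.
Round up.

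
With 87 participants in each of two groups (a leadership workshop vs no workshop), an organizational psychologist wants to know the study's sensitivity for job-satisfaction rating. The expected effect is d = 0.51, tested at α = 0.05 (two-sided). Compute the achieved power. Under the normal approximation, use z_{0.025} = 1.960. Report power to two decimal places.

power ≈ 0.92

For two equal groups, power = Φ(d·√(n/2) − z_{α/2}).
d·√(n/2) = 0.51 × √(87/2) = 0.51 × 6.595 = 3.364.
z_β = 3.364 − 1.960 = 1.404.
Power = Φ(1.404) = 0.920.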